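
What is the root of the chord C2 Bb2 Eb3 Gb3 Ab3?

Ab

The distinct letter names are C, Bb, Eb, Gb, Ab. Arranged as a stack of thirds they read Ab–C–Eb–Gb–Bb, so Ab is the root (an Ab dominant ninth chord).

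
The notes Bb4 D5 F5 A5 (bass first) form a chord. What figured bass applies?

7

The notes Bb, D, F, A stack in thirds as Bb–D–F–A — a Bb major seventh chord. The bass Bb is the root, so this is root position: figured 7.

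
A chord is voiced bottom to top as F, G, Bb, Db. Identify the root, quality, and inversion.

The distinct note names are F, G, Bb, Db. Stacked in thirds they read G–Bb–Db–F, which is a half-diminished seventh chord on G.
The lowest note is F, the seventh of the chord, so this is third inversion (figured bass 4/2).

G half-diminished seventh, third inversion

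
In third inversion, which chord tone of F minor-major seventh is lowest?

F minor-major seventh is F–Ab–C–E. Third inversion places the seventh in the bass: E.

E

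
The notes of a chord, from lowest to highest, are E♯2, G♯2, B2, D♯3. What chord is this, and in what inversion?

Reducing to letter names: E#, G#, B, D#. These stack in thirds as E#–G#–B–D# — an E# half-diminished seventh chord.
E# is the root of E# half-diminished seventh; root in the bass means root position (figured bass 7).

E# half-diminished seventh, root position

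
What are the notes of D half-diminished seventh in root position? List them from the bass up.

Spelling D half-diminished seventh: D–F–Ab–C. In root position the root is bass, giving D, F, Ab, C from the bottom.

D, F, Ab, C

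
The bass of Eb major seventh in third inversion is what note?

D

The seventh of Eb major seventh (Eb–G–Bb–D) is D; that is the bass in third inversion.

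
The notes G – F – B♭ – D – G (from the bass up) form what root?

The distinct letter names are G, F, Bb, D. Arranged as a stack of thirds they read G–Bb–D–F, so G is the root (a G minor seventh chord).

G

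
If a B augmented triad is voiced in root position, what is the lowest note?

The root of B augmented (B–D#–F##) is B; that is the bass in root position.

B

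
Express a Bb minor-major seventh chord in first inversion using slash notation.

First inversion of Bb minor-major seventh has the third (Db) in the bass. As a slash chord: Bbm(maj7)/Db.

Bbm(maj7)/Db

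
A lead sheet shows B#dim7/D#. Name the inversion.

B#dim7/D# means B# diminished seventh with D# in the bass. D# is the third of B# diminished seventh (B#–D#–F#–A), so this is first inversion.

first inversion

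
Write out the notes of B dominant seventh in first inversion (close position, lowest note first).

D#, F#, A, B

B dominant seventh is B–D#–F#–A. First inversion puts the third (D#) in the bass, with the remaining tones above: D#, F#, A, B.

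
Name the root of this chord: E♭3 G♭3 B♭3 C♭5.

Cb

Eb, Gb, Bb, Cb are the tones of a Cb major seventh chord (Cb–Eb–Gb–Bb), making Cb the root.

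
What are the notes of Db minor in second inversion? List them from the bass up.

Db minor is Db–Fb–Ab. Second inversion puts the fifth (Ab) in the bass, with the remaining tones above: Ab, Db, Fb.

Ab, Db, Fb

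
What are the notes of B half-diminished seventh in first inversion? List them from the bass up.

The chord tones are B–D–F–A. With the third (D) lowest for first inversion: D, F, A, B.

D, F, A, B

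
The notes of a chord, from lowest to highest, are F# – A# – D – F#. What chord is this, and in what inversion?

Reducing to letter names: F#, A#, D. These stack in thirds as D–F#–A# — a D augmented triad.
The lowest note is F#, the third of the chord, so this is first inversion (figured bass 6).

D augmented, first inversion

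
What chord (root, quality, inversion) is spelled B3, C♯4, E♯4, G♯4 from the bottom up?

C# dominant seventh, third inversion

Reducing to letter names: B, C#, E#, G#. These stack in thirds as C#–E#–G#–B — a C# dominant seventh chord.
B is the seventh of C# dominant seventh; seventh in the bass means third inversion (figured bass 4/2).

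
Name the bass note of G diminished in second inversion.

Db

In second inversion the fifth is lowest. For G diminished (G–Bb–Db) that is Db.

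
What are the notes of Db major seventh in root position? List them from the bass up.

Db, F, Ab, C

Db major seventh is Db–F–Ab–C. Root position puts the root (Db) in the bass, with the remaining tones above: Db, F, Ab, C.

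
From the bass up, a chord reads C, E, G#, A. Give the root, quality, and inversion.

The distinct note names are C, E, G#, A. Stacked in thirds they read A–C–E–G#, which is a minor-major seventh chord on A.
The lowest note is C, the third of the chord, so this is first inversion (figured bass 6/5).

A minor-major seventh, first inversion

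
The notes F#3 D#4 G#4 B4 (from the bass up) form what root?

F#, D#, G#, B are the tones of a G# minor seventh chord (G#–B–D#–F#), making G# the root.

G#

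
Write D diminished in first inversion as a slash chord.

First inversion of D diminished has the third (F) in the bass. As a slash chord: Ddim/F.

Ddim/F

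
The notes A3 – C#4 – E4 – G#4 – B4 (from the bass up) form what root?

The distinct letter names are A, C#, E, G#, B. Arranged as a stack of thirds they read A–C#–E–G#–B, so A is the root (an A major ninth chord).

A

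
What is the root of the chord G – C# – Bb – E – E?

C#

Reordering G, C#, Bb, E into stacked thirds gives C#–E–G–Bb; the bottom of that stack, C#, is the root.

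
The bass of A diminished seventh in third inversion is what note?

In third inversion the seventh is lowest. For A diminished seventh (A–C–Eb–Gb) that is Gb.

Gb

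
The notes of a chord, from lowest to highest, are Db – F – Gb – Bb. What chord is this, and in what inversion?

Gb major seventh, second inversion

The distinct note names are Db, F, Gb, Bb. Stacked in thirds they read Gb–Bb–Db–F, which is a major seventh chord on Gb.
The lowest note is Db, the fifth of the chord, so this is second inversion (figured bass 4/3).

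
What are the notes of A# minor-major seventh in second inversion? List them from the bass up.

The chord tones are A#–C#–E#–G##. With the fifth (E#) lowest for second inversion: E#, G##, A#, C#.

E#, G##, A#, C#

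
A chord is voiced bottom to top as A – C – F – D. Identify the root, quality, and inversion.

The distinct note names are A, C, F, D. Stacked in thirds they read D–F–A–C, which is a minor seventh chord on D.
A is the fifth of D minor seventh; fifth in the bass means second inversion (figured bass 4/3).

D minor seventh, second inversion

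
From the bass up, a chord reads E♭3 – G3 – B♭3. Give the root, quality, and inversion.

Eb major, root position

Reducing to letter names: Eb, G, Bb. These stack in thirds as Eb–G–Bb — an Eb major triad.
With the root (Eb) in the bass, the chord is in root position (figured bass 5/3).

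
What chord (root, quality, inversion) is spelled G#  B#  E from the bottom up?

E augmented, first inversion

Reducing to letter names: G#, B#, E. These stack in thirds as E–G#–B# — an E augmented triad.
G# is the third of E augmented; third in the bass means first inversion (figured bass 6).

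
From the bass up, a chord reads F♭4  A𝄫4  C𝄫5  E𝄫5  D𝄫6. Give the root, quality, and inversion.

Dbb dominant ninth, first inversion

The pitch classes Fb, Abb, Cbb, Ebb, Dbb arrange in thirds as Dbb–Fb–Abb–Cbb–Ebb: a Dbb dominant ninth chord.
With the third (Fb) in the bass, the chord is in first inversion.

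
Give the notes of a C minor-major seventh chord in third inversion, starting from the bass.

Spelling C minor-major seventh: C–Eb–G–B. In third inversion the seventh is bass, giving B, C, Eb, G from the bottom.

B, C, Eb, G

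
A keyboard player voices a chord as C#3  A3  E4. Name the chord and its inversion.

A major, first inversion

The distinct note names are C#, A, E. Stacked in thirds they read A–C#–E, which is a major triad on A.
The lowest note is C#, the third of the chord, so this is first inversion (figured bass 6).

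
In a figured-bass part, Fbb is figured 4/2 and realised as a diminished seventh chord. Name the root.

The figures 4/2 mean the seventh of the chord is in the bass. If Fbb is the seventh of a diminished seventh chord, the root is Gb (chord tones Gb–Bbb–Dbb–Fbb).

Gb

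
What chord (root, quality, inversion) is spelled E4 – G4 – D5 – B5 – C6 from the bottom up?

Reducing to letter names: E, G, D, B, C. These stack in thirds as C–E–G–B–D — a C major ninth chord.
With the third (E) in the bass, the chord is in first inversion.

C major ninth, first inversion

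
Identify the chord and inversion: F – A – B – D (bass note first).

B half-diminished seventh, second inversion

The pitch classes F, A, B, D arrange in thirds as B–D–F–A: a B half-diminished seventh chord.
F is the fifth of B half-diminished seventh; fifth in the bass means second inversion (figured bass 4/3).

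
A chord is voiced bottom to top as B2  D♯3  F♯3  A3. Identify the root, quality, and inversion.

Reducing to letter names: B, D#, F#, A. These stack in thirds as B–D#–F#–A — a B dominant seventh chord.
The lowest note is B, the root of the chord, so this is root position (figured bass 7).

B dominant seventh, root position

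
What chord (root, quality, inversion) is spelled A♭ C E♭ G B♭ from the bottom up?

The distinct note names are Ab, C, Eb, G, Bb. Stacked in thirds they read Ab–C–Eb–G–Bb, which is a major ninth chord on Ab.
Ab is the root of Ab major ninth; root in the bass means root position.

Ab major ninth, root position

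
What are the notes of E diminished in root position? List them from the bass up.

E, G, Bb

The chord tones are E–G–Bb. With the root (E) lowest for root position: E, G, Bb.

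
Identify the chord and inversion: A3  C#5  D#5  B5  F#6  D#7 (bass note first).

Reducing to letter names: A, C#, D#, B, F#. These stack in thirds as B–D#–F#–A–C# — a B dominant ninth chord.
With the seventh (A) in the bass, the chord is in third inversion.

B dominant ninth, third inversion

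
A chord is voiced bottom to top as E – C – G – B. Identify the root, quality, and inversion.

The pitch classes E, C, G, B arrange in thirds as C–E–G–B: a C major seventh chord.
With the third (E) in the bass, the chord is in first inversion (figured bass 6/5).

C major seventh, first inversion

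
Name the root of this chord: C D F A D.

D

C, D, F, A are the tones of a D minor seventh chord (D–F–A–C), making D the root.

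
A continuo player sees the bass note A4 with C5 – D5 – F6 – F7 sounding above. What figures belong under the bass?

The notes A, C, D, F stack in thirds as D–F–A–C — a D minor seventh chord. The bass A is the fifth, so this is second inversion: figured 4/3.

4/3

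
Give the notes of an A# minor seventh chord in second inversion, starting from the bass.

E#, G#, A#, C#

Spelling A# minor seventh: A#–C#–E#–G#. In second inversion the fifth is bass, giving E#, G#, A#, C# from the bottom.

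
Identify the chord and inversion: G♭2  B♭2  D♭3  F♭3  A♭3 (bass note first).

Reducing to letter names: Gb, Bb, Db, Fb, Ab. These stack in thirds as Gb–Bb–Db–Fb–Ab — a Gb dominant ninth chord.
Gb is the root of Gb dominant ninth; root in the bass means root position.

Gb dominant ninth, root position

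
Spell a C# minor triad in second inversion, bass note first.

Spelling C# minor: C#–E–G#. In second inversion the fifth is bass, giving G#, C#, E from the bottom.

G#, C#, E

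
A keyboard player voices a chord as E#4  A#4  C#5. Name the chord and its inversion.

A# minor, second inversion

The distinct note names are E#, A#, C#. Stacked in thirds they read A#–C#–E#, which is a minor triad on A#.
E# is the fifth of A# minor; fifth in the bass means second inversion (figured bass 6/4).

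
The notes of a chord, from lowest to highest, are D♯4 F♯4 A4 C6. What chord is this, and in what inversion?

The distinct note names are D#, F#, A, C. Stacked in thirds they read D#–F#–A–C, which is a diminished seventh chord on D#.
With the root (D#) in the bass, the chord is in root position (figured bass 7).

D# diminished seventh, root position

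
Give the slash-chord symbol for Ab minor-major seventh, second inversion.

Second inversion of Ab minor-major seventh has the fifth (Eb) in the bass. As a slash chord: Abm(maj7)/Eb.

Abm(maj7)/Eb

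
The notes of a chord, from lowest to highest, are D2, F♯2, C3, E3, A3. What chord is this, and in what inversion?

D dominant ninth, root position

The pitch classes D, F#, C, E, A arrange in thirds as D–F#–A–C–E: a D dominant ninth chord.
The lowest note is D, the root of the chord, so this is root position.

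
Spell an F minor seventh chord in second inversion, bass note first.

C, Eb, F, Ab

F minor seventh is F–Ab–C–Eb. Second inversion puts the fifth (C) in the bass, with the remaining tones above: C, Eb, F, Ab.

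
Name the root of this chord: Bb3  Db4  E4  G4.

Reordering Bb, Db, E, G into stacked thirds gives E–G–Bb–Db; the bottom of that stack, E, is the root.

E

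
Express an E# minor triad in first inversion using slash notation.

First inversion of E# minor has the third (G#) in the bass. As a slash chord: E#m/G#.

E#m/G#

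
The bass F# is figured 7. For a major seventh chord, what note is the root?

F#

The figures 7 mean the root of the chord is in the bass. If F# is the root of a major seventh chord, the root is F# (chord tones F#–A#–C#–E#).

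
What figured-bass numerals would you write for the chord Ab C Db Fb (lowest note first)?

4/3

The notes Ab, C, Db, Fb stack in thirds as Db–Fb–Ab–C — a Db minor-major seventh chord. The bass Ab is the fifth, so this is second inversion: figured 4/3.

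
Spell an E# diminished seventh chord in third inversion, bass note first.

D, E#, G#, B

The chord tones are E#–G#–B–D. With the seventh (D) lowest for third inversion: D, E#, G#, B.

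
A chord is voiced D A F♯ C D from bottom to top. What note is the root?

D

The distinct letter names are D, A, F#, C. Arranged as a stack of thirds they read D–F#–A–C, so D is the root (a D dominant seventh chord).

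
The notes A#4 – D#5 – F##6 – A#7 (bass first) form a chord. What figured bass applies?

The notes A#, D#, F## stack in thirds as D#–F##–A# — a D# major triad. The bass A# is the fifth, so this is second inversion: figured 6/4.

6/4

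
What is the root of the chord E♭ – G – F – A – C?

F

The distinct letter names are Eb, G, F, A, C. Arranged as a stack of thirds they read F–A–C–Eb–G, so F is the root (an F dominant ninth chord).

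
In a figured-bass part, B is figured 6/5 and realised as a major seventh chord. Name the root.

The figures 6/5 mean the third of the chord is in the bass. If B is the third of a major seventh chord, the root is G (chord tones G–B–D–F#).

G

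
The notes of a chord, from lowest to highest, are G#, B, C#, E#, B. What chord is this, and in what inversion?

The pitch classes G#, B, C#, E# arrange in thirds as C#–E#–G#–B: a C# dominant seventh chord.
The lowest note is G#, the fifth of the chord, so this is second inversion (figured bass 4/3).

C# dominant seventh, second inversion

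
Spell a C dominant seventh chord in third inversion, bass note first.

Spelling C dominant seventh: C–E–G–Bb. In third inversion the seventh is bass, giving Bb, C, E, G from the bottom.

Bb, C, E, G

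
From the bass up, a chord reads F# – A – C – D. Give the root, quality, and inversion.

D dominant seventh, first inversion

Reducing to letter names: F#, A, C, D. These stack in thirds as D–F#–A–C — a D dominant seventh chord.
With the third (F#) in the bass, the chord is in first inversion (figured bass 6/5).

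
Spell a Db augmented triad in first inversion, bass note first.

F, A, Db

The chord tones are Db–F–A. With the third (F) lowest for first inversion: F, A, Db.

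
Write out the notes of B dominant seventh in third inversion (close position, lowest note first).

B dominant seventh is B–D#–F#–A. Third inversion puts the seventh (A) in the bass, with the remaining tones above: A, B, D#, F#.

A, B, D#, F#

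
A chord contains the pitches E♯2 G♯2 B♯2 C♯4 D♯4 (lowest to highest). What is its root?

The distinct letter names are E#, G#, B#, C#, D#. Arranged as a stack of thirds they read C#–E#–G#–B#–D#, so C# is the root (a C# major ninth chord).

C#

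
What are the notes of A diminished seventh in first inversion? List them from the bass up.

C, Eb, Gb, A

A diminished seventh is A–C–Eb–Gb. First inversion puts the third (C) in the bass, with the remaining tones above: C, Eb, Gb, A.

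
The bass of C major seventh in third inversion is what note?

B

C major seventh is C–E–G–B. Third inversion places the seventh in the bass: B.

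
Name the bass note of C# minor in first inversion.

E

C# minor is C#–E–G#. First inversion places the third in the bass: E.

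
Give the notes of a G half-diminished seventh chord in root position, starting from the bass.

G, Bb, Db, F

G half-diminished seventh is G–Bb–Db–F. Root position puts the root (G) in the bass, with the remaining tones above: G, Bb, Db, F.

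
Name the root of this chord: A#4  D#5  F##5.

D#

The distinct letter names are A#, D#, F##. Arranged as a stack of thirds they read D#–F##–A#, so D# is the root (a D# major triad).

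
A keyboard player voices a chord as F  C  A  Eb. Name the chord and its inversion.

F dominant seventh, root position

The pitch classes F, C, A, Eb arrange in thirds as F–A–C–Eb: an F dominant seventh chord.
F is the root of F dominant seventh; root in the bass means root position (figured bass 7).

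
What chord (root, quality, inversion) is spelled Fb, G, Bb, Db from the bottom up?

G diminished seventh, third inversion

The distinct note names are Fb, G, Bb, Db. Stacked in thirds they read G–Bb–Db–Fb, which is a diminished seventh chord on G.
The lowest note is Fb, the seventh of the chord, so this is third inversion (figured bass 4/2).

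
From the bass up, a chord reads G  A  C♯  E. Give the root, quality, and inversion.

A dominant seventh, third inversion

The distinct note names are G, A, C#, E. Stacked in thirds they read A–C#–E–G, which is a dominant seventh chord on A.
The lowest note is G, the seventh of the chord, so this is third inversion (figured bass 4/2).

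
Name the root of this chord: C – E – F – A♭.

F

The distinct letter names are C, E, F, Ab. Arranged as a stack of thirds they read F–Ab–C–E, so F is the root (an F minor-major seventh chord).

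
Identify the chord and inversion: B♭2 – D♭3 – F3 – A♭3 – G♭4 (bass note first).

Reducing to letter names: Bb, Db, F, Ab, Gb. These stack in thirds as Gb–Bb–Db–F–Ab — a Gb major ninth chord.
The lowest note is Bb, the third of the chord, so this is first inversion.

Gb major ninth, first inversion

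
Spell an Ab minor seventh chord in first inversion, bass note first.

Cb, Eb, Gb, Ab

The chord tones are Ab–Cb–Eb–Gb. With the third (Cb) lowest for first inversion: Cb, Eb, Gb, Ab.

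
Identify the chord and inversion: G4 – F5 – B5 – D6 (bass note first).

G dominant seventh, root position

The distinct note names are G, F, B, D. Stacked in thirds they read G–B–D–F, which is a dominant seventh chord on G.
G is the root of G dominant seventh; root in the bass means root position (figured bass 7).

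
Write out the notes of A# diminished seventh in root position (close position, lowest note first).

A# diminished seventh is A#–C#–E–G. Root position puts the root (A#) in the bass, with the remaining tones above: A#, C#, E, G.

A#, C#, E, G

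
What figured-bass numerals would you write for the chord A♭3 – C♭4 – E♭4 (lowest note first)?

The notes Ab, Cb, Eb stack in thirds as Ab–Cb–Eb — an Ab minor triad. The bass Ab is the root, so this is root position: figured 5/3.

5/3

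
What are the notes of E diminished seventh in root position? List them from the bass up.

Spelling E diminished seventh: E–G–Bb–Db. In root position the root is bass, giving E, G, Bb, Db from the bottom.

E, G, Bb, Db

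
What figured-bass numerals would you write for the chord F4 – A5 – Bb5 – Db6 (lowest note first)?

4/3

The notes F, A, Bb, Db stack in thirds as Bb–Db–F–A — a Bb minor-major seventh chord. The bass F is the fifth, so this is second inversion: figured 4/3.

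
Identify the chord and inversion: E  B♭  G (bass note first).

E diminished, root position

The distinct note names are E, Bb, G. Stacked in thirds they read E–G–Bb, which is a diminished triad on E.
With the root (E) in the bass, the chord is in root position (figured bass 5/3).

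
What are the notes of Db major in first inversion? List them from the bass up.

F, Ab, Db

Spelling Db major: Db–F–Ab. In first inversion the third is bass, giving F, Ab, Db from the bottom.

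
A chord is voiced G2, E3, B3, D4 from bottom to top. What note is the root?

E

Reordering G, E, B, D into stacked thirds gives E–G–B–D; the bottom of that stack, E, is the root.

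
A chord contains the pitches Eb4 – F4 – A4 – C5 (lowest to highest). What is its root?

The distinct letter names are Eb, F, A, C. Arranged as a stack of thirds they read F–A–C–Eb, so F is the root (an F dominant seventh chord).

F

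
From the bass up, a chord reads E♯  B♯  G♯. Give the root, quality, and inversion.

E# minor, root position

The pitch classes E#, B#, G# arrange in thirds as E#–G#–B#: an E# minor triad.
The lowest note is E#, the root of the chord, so this is root position (figured bass 5/3).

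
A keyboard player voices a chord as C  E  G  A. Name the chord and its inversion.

The pitch classes C, E, G, A arrange in thirds as A–C–E–G: an A minor seventh chord.
With the third (C) in the bass, the chord is in first inversion (figured bass 6/5).

A minor seventh, first inversion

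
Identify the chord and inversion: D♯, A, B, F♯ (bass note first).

B dominant seventh, first inversion

The pitch classes D#, A, B, F# arrange in thirds as B–D#–F#–A: a B dominant seventh chord.
The lowest note is D#, the third of the chord, so this is first inversion (figured bass 6/5).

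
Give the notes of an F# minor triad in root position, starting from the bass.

The chord tones are F#–A–C#. With the root (F#) lowest for root position: F#, A, C#.

F#, A, C#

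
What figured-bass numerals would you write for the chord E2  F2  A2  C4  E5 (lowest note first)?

The notes E, F, A, C stack in thirds as F–A–C–E — an F major seventh chord. The bass E is the seventh, so this is third inversion: figured 4/2.

4/2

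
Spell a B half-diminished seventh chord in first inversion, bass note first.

D, F, A, B

Spelling B half-diminished seventh: B–D–F–A. In first inversion the third is bass, giving D, F, A, B from the bottom.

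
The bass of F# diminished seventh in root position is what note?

F# diminished seventh is F#–A–C–Eb. Root position places the root in the bass: F#.

F#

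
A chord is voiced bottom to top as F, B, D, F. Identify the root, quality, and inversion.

The distinct note names are F, B, D. Stacked in thirds they read B–D–F, which is a diminished triad on B.
With the fifth (F) in the bass, the chord is in second inversion (figured bass 6/4).

B diminished, second inversion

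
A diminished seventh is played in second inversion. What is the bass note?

Eb

In second inversion the fifth is lowest. For A diminished seventh (A–C–Eb–Gb) that is Eb.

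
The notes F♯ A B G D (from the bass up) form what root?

G

The distinct letter names are F#, A, B, G, D. Arranged as a stack of thirds they read G–B–D–F#–A, so G is the root (a G major ninth chord).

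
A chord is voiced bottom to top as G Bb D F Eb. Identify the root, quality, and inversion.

Eb major ninth, first inversion

Reducing to letter names: G, Bb, D, F, Eb. These stack in thirds as Eb–G–Bb–D–F — an Eb major ninth chord.
The lowest note is G, the third of the chord, so this is first inversion.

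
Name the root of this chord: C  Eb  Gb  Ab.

C, Eb, Gb, Ab are the tones of an Ab dominant seventh chord (Ab–C–Eb–Gb), making Ab the root.

Ab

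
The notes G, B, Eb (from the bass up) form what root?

Eb

Reordering G, B, Eb into stacked thirds gives Eb–G–B; the bottom of that stack, Eb, is the root.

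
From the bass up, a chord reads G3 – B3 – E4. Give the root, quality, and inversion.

The distinct note names are G, B, E. Stacked in thirds they read E–G–B, which is a minor triad on E.
G is the third of E minor; third in the bass means first inversion (figured bass 6).

E minor, first inversion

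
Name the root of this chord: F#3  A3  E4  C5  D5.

D

F#, A, E, C, D are the tones of a D dominant ninth chord (D–F#–A–C–E), making D the root.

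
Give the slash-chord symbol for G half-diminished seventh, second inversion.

Second inversion of G half-diminished seventh has the fifth (Db) in the bass. As a slash chord: Gø7/Db.

Gø7/Db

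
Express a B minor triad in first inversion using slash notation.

First inversion of B minor has the third (D) in the bass. As a slash chord: Bm/D.

Bm/D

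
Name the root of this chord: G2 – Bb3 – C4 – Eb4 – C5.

The distinct letter names are G, Bb, C, Eb. Arranged as a stack of thirds they read C–Eb–G–Bb, so C is the root (a C minor seventh chord).

C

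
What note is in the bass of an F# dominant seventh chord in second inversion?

In second inversion the fifth is lowest. For F# dominant seventh (F#–A#–C#–E) that is C#.

C#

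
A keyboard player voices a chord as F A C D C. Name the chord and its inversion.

The distinct note names are F, A, C, D. Stacked in thirds they read D–F–A–C, which is a minor seventh chord on D.
The lowest note is F, the third of the chord, so this is first inversion (figured bass 6/5).

D minor seventh, first inversion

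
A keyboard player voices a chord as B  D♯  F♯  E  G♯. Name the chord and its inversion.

The distinct note names are B, D#, F#, E, G#. Stacked in thirds they read E–G#–B–D#–F#, which is a major ninth chord on E.
With the fifth (B) in the bass, the chord is in second inversion.

E major ninth, second inversion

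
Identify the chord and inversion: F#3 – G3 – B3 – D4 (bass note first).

The pitch classes F#, G, B, D arrange in thirds as G–B–D–F#: a G major seventh chord.
The lowest note is F#, the seventh of the chord, so this is third inversion (figured bass 4/2).

G major seventh, third inversion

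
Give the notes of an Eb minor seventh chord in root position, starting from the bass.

The chord tones are Eb–Gb–Bb–Db. With the root (Eb) lowest for root position: Eb, Gb, Bb, Db.

Eb, Gb, Bb, Db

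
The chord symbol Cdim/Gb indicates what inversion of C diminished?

Cdim/Gb means C diminished with Gb in the bass. Gb is the fifth of C diminished (C–Eb–Gb), so this is second inversion.

second inversion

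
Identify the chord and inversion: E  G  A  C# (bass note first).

A dominant seventh, second inversion

Reducing to letter names: E, G, A, C#. These stack in thirds as A–C#–E–G — an A dominant seventh chord.
E is the fifth of A dominant seventh; fifth in the bass means second inversion (figured bass 4/3).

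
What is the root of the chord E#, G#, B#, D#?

E#, G#, B#, D# are the tones of an E# minor seventh chord (E#–G#–B#–D#), making E# the root.

E#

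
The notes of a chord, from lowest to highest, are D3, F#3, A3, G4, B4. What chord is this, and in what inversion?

G major ninth, second inversion

The distinct note names are D, F#, A, G, B. Stacked in thirds they read G–B–D–F#–A, which is a major ninth chord on G.
With the fifth (D) in the bass, the chord is in second inversion.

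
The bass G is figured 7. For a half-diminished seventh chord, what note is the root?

The figures 7 mean the root of the chord is in the bass. If G is the root of a half-diminished seventh chord, the root is G (chord tones G–Bb–Db–F).

G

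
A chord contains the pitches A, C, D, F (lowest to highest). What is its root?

D

A, C, D, F are the tones of a D minor seventh chord (D–F–A–C), making D the root.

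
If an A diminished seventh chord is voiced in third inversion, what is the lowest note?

Gb

In third inversion the seventh is lowest. For A diminished seventh (A–C–Eb–Gb) that is Gb.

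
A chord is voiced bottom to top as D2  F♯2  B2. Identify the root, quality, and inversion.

B minor, first inversion

Reducing to letter names: D, F#, B. These stack in thirds as B–D–F# — a B minor triad.
The lowest note is D, the third of the chord, so this is first inversion (figured bass 6).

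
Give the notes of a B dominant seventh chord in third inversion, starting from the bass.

Spelling B dominant seventh: B–D#–F#–A. In third inversion the seventh is bass, giving A, B, D#, F# from the bottom.

A, B, D#, F#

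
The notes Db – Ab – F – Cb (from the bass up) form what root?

Db

Reordering Db, Ab, F, Cb into stacked thirds gives Db–F–Ab–Cb; the bottom of that stack, Db, is the root.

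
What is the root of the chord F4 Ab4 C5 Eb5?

The distinct letter names are F, Ab, C, Eb. Arranged as a stack of thirds they read F–Ab–C–Eb, so F is the root (an F minor seventh chord).

F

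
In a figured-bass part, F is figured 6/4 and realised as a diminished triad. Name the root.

The figures 6/4 mean the fifth of the chord is in the bass. If F is the fifth of a diminished triad, the root is B (chord tones B–D–F).

B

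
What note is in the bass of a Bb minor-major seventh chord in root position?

Bb

Bb minor-major seventh is Bb–Db–F–A. Root position places the root in the bass: Bb.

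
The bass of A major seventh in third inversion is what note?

G#

In third inversion the seventh is lowest. For A major seventh (A–C#–E–G#) that is G#.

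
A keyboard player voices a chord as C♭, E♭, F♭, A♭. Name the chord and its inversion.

Fb major seventh, second inversion

Reducing to letter names: Cb, Eb, Fb, Ab. These stack in thirds as Fb–Ab–Cb–Eb — an Fb major seventh chord.
Cb is the fifth of Fb major seventh; fifth in the bass means second inversion (figured bass 4/3).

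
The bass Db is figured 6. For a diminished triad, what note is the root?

The figures 6 mean the third of the chord is in the bass. If Db is the third of a diminished triad, the root is Bb (chord tones Bb–Db–Fb).

Bb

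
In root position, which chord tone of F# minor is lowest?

F# minor is F#–A–C#. Root position places the root in the bass: F#.

F#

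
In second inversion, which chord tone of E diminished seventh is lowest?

In second inversion the fifth is lowest. For E diminished seventh (E–G–Bb–Db) that is Bb.

Bb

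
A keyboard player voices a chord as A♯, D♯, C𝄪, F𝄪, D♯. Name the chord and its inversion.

Reducing to letter names: A#, D#, C##, F##. These stack in thirds as D#–F##–A#–C## — a D# major seventh chord.
With the fifth (A#) in the bass, the chord is in second inversion (figured bass 4/3).

D# major seventh, second inversion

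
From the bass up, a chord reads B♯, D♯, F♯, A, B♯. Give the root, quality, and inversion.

The pitch classes B#, D#, F#, A arrange in thirds as B#–D#–F#–A: a B# diminished seventh chord.
The lowest note is B#, the root of the chord, so this is root position (figured bass 7).

B# diminished seventh, root position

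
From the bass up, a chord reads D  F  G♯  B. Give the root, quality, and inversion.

G# diminished seventh, second inversion

The pitch classes D, F, G#, B arrange in thirds as G#–B–D–F: a G# diminished seventh chord.
D is the fifth of G# diminished seventh; fifth in the bass means second inversion (figured bass 4/3).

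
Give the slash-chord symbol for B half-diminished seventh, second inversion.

Bø7/F

Second inversion of B half-diminished seventh has the fifth (F) in the bass. As a slash chord: Bø7/F.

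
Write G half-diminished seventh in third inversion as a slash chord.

Gø7/F

Third inversion of G half-diminished seventh has the seventh (F) in the bass. As a slash chord: Gø7/F.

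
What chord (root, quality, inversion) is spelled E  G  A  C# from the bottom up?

The distinct note names are E, G, A, C#. Stacked in thirds they read A–C#–E–G, which is a dominant seventh chord on A.
E is the fifth of A dominant seventh; fifth in the bass means second inversion (figured bass 4/3).

A dominant seventh, second inversion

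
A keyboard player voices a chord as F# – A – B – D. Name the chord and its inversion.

B minor seventh, second inversion

Reducing to letter names: F#, A, B, D. These stack in thirds as B–D–F#–A — a B minor seventh chord.
With the fifth (F#) in the bass, the chord is in second inversion (figured bass 4/3).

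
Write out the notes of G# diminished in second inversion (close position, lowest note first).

D, G#, B

G# diminished is G#–B–D. Second inversion puts the fifth (D) in the bass, with the remaining tones above: D, G#, B.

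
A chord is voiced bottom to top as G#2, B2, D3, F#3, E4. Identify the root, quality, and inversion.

E dominant ninth, first inversion

The pitch classes G#, B, D, F#, E arrange in thirds as E–G#–B–D–F#: an E dominant ninth chord.
The lowest note is G#, the third of the chord, so this is first inversion.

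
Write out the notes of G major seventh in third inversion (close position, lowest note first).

F#, G, B, D

G major seventh is G–B–D–F#. Third inversion puts the seventh (F#) in the bass, with the remaining tones above: F#, G, B, D.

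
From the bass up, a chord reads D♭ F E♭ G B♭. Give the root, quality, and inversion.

The pitch classes Db, F, Eb, G, Bb arrange in thirds as Eb–G–Bb–Db–F: an Eb dominant ninth chord.
Db is the seventh of Eb dominant ninth; seventh in the bass means third inversion.

Eb dominant ninth, third inversion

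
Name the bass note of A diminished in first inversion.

C

The third of A diminished (A–C–Eb) is C; that is the bass in first inversion.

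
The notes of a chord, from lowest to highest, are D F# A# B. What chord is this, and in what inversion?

The pitch classes D, F#, A#, B arrange in thirds as B–D–F#–A#: a B minor-major seventh chord.
D is the third of B minor-major seventh; third in the bass means first inversion (figured bass 6/5).

B minor-major seventh, first inversion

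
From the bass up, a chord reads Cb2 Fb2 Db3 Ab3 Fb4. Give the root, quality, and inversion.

Db minor seventh, third inversion

The distinct note names are Cb, Fb, Db, Ab. Stacked in thirds they read Db–Fb–Ab–Cb, which is a minor seventh chord on Db.
The lowest note is Cb, the seventh of the chord, so this is third inversion (figured bass 4/2).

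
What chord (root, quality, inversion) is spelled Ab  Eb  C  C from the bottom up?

The distinct note names are Ab, Eb, C. Stacked in thirds they read Ab–C–Eb, which is a major triad on Ab.
Ab is the root of Ab major; root in the bass means root position (figured bass 5/3).

Ab major, root position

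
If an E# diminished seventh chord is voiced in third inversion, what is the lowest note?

The seventh of E# diminished seventh (E#–G#–B–D) is D; that is the bass in third inversion.

D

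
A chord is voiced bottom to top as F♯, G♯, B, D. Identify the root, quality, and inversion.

The distinct note names are F#, G#, B, D. Stacked in thirds they read G#–B–D–F#, which is a half-diminished seventh chord on G#.
F# is the seventh of G# half-diminished seventh; seventh in the bass means third inversion (figured bass 4/2).

G# half-diminished seventh, third inversion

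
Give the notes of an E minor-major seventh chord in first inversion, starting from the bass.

G, B, D#, E

E minor-major seventh is E–G–B–D#. First inversion puts the third (G) in the bass, with the remaining tones above: G, B, D#, E.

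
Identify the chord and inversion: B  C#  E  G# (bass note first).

C# minor seventh, third inversion

The distinct note names are B, C#, E, G#. Stacked in thirds they read C#–E–G#–B, which is a minor seventh chord on C#.
The lowest note is B, the seventh of the chord, so this is third inversion (figured bass 4/2).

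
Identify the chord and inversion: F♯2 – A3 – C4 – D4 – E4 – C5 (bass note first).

Reducing to letter names: F#, A, C, D, E. These stack in thirds as D–F#–A–C–E — a D dominant ninth chord.
F# is the third of D dominant ninth; third in the bass means first inversion.

D dominant ninth, first inversion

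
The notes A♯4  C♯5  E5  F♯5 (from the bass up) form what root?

F#

The distinct letter names are A#, C#, E, F#. Arranged as a stack of thirds they read F#–A#–C#–E, so F# is the root (an F# dominant seventh chord).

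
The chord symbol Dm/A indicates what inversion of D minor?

Dm/A means D minor with A in the bass. A is the fifth of D minor (D–F–A), so this is second inversion.

second inversion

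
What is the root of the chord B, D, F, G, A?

B, D, F, G, A are the tones of a G dominant ninth chord (G–B–D–F–A), making G the root.

G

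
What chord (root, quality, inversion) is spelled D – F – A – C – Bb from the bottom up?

Reducing to letter names: D, F, A, C, Bb. These stack in thirds as Bb–D–F–A–C — a Bb major ninth chord.
The lowest note is D, the third of the chord, so this is first inversion.

Bb major ninth, first inversion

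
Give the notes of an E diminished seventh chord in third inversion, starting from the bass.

Db, E, G, Bb

The chord tones are E–G–Bb–Db. With the seventh (Db) lowest for third inversion: Db, E, G, Bb.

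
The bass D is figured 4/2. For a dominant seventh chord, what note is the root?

The figures 4/2 mean the seventh of the chord is in the bass. If D is the seventh of a dominant seventh chord, the root is E (chord tones E–G#–B–D).

E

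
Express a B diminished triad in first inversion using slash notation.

First inversion of B diminished has the third (D) in the bass. As a slash chord: Bdim/D.

Bdim/D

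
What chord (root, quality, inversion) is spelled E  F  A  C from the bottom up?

Reducing to letter names: E, F, A, C. These stack in thirds as F–A–C–E — an F major seventh chord.
The lowest note is E, the seventh of the chord, so this is third inversion (figured bass 4/2).

F major seventh, third inversion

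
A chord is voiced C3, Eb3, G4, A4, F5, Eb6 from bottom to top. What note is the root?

C, Eb, G, A, F are the tones of an F dominant ninth chord (F–A–C–Eb–G), making F the root.

F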